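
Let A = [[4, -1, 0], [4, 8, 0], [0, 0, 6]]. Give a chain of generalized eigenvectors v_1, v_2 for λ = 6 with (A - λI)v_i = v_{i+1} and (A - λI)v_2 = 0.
v_1 = [[0, -1, 2]]^T, v_2 = [[1, -2, 0]]^T

We seek v_1 ∈ ker((A - 6I)^2) \ ker(A - 6I), then set v_{i+1} = (A - 6I) v_i.

One such chain is v_1 = [[0, -1, 2]]^T, v_2 = [[1, -2, 0]]^T. Check: (A - 6I) v_2 = [[0, 0, 0]]^T = 0.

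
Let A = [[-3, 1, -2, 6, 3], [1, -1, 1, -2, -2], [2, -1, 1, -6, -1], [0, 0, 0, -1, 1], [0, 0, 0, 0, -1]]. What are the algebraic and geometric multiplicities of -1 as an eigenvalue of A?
The characteristic polynomial is (x + 1)^5, so the factor x + 1 appears with exponent 5: the algebraic multiplicity is 5.

rank(A + I) = 3, so the eigenspace has dimension 5 - 3 = 2: the geometric multiplicity is 2.

Since 2 < 5, A is not diagonalizable.

algebraic multiplicity 5, geometric multiplicity 2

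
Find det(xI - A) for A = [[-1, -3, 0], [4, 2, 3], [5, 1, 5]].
χ_A(x) = (x - 2)^3

xI - A = [[x + 1, 3, 0], [-4, x - 2, -3], [-5, -1, x - 5]].

Expanding det(xI - A) along the first row:
det(xI - A) = + (x + 1)·det([[x - 2, -3], [-1, x - 5]]) - (3)·det([[-4, -3], [-5, x - 5]]) + (0)·det([[-4, x - 2], [-5, -1]]).

Evaluating gives χ_A(x) = x^3 - 6x^2 + 12x - 8 = (x - 2)^3.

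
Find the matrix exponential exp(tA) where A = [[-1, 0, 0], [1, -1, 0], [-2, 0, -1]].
e^{tA} = [[e^{-t}, 0, 0], [t*e^{-t}, e^{-t}, 0], [-2*t*e^{-t}, 0, e^{-t}]]

A has Jordan form J = [[-1, 1, 0], [0, -1, 0], [0, 0, -1]] with A = PJP^{-1}, so e^{tA} = P e^{tJ} P^{-1}.

For a Jordan block J_k(λ), e^{tJ_k(λ)} = e^{λt} · (I + tN + t^2 N^2/2! + ... + t^{k-1} N^{k-1}/(k-1)!) where N is the nilpotent superdiagonal part.

Assembling the blocks and conjugating back gives the entries of e^{tA} as shown above.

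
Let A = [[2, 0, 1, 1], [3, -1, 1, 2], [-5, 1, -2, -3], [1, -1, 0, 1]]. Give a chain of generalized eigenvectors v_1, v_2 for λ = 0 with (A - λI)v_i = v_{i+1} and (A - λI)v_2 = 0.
v_1 = [[0, 3, 0, 1]]^T, v_2 = [[1, -1, 0, -2]]^T

We seek v_1 ∈ ker(A^2) \ ker(A), then set v_{i+1} = A v_i.

One such chain is v_1 = [[0, 3, 0, 1]]^T, v_2 = [[1, -1, 0, -2]]^T. Check: A v_2 = [[0, 0, 0, 0]]^T = 0.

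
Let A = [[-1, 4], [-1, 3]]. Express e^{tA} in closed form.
A has Jordan form J = [[1, 1], [0, 1]] with A = PJP^{-1}, so e^{tA} = P e^{tJ} P^{-1}.

For a Jordan block J_k(λ), e^{tJ_k(λ)} = e^{λt} · (I + tN + t^2 N^2/2! + ... + t^{k-1} N^{k-1}/(k-1)!) where N is the nilpotent superdiagonal part.

Assembling the blocks and conjugating back gives the entries of e^{tA} as shown above.

e^{tA} = [[(1 - 2*t)*e^{t}, 4*t*e^{t}], [-t*e^{t}, (2*t + 1)*e^{t}]]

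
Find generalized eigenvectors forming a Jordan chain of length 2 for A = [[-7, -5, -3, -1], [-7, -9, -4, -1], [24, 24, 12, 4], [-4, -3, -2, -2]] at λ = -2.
We seek v_1 ∈ ker((A + 2I)^2) \ ker(A + 2I), then set v_{i+1} = (A + 2I) v_i.

One such chain is v_1 = [[2, 3, -9, 1]]^T, v_2 = [[1, 0, -2, 1]]^T. Check: (A + 2I) v_2 = [[0, 0, 0, 0]]^T = 0.

v_1 = [[2, 3, -9, 1]]^T, v_2 = [[1, 0, -2, 1]]^T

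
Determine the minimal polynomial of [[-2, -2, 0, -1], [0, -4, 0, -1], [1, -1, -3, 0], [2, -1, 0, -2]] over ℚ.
m_A(x) = (x + 2)(x + 3)^2

The characteristic polynomial factors as (x + 2)(x + 3)^3. The minimal polynomial is ∏(x - λ)^{k_λ} where k_λ is the size of the largest Jordan block at λ.

For λ = -3: rank(A + 3I) = 2, and the largest Jordan block has size 2 (the smallest k with rank((A + 3I)^k) = rank((A + 3I)^(k+1))).
For λ = -2: rank(A + 2I) = 3, and the largest Jordan block has size 1 (the smallest k with rank((A + 2I)^k) = rank((A + 2I)^(k+1))).

So m_A(x) = (x + 2)(x + 3)^2.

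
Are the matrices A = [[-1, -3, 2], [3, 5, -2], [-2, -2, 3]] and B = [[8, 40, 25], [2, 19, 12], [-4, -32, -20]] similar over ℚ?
Two matrices over a field are similar if and only if they have the same invariant factors.

Both A and B have characteristic polynomial (x - 3)(x - 2)^2 and minimal polynomial (x - 3)(x - 2)^2. Computing further, both have invariant factors (x - 3)(x - 2)^2. Hence A and B are similar.

Yes.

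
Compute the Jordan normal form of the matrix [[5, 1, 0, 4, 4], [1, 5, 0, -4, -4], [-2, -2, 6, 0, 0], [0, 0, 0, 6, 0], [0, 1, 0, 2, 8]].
The characteristic polynomial is det(xI - A) = (x - 6)^5, so the eigenvalues are 6 (algebraic multiplicity 5).

For λ = 6: rank(A - 6I) = 2, rank((A - 6I)^2) = 1, rank((A - 6I)^3) = 0. The eigenspace has dimension 5 - 2 = 3, so there are 3 Jordan blocks; the rank sequence gives block sizes [3, 1, 1].

Assembling the blocks gives the Jordan form J above.

J = [[6, 1, 0, 0, 0], [0, 6, 1, 0, 0], [0, 0, 6, 0, 0], [0, 0, 0, 6, 0], [0, 0, 0, 0, 6]]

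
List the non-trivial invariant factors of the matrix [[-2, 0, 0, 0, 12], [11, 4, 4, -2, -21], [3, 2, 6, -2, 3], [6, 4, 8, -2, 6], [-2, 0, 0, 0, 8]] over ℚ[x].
The Jordan structure of A has elementary divisors (x - 2), (x - 2), (x - 2), (x - 4)^2. Arranging the block sizes at each eigenvalue in decreasing order and taking row products gives the invariant factors.

Invariant factors (smallest first, each dividing the next): x - 2, x - 2, (x - 4)^2(x - 2).

Check: the last factor (x - 4)^2(x - 2) is the minimal polynomial, and the product (x - 4)^2(x - 2)^3 is the characteristic polynomial.

x - 2, x - 2, (x - 4)^2(x - 2)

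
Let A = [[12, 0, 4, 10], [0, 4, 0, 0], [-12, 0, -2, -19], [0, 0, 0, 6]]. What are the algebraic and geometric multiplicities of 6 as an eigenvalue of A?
algebraic multiplicity 2, geometric multiplicity 1

The characteristic polynomial is (x - 6)^2(x - 4)^2, so the factor x - 6 appears with exponent 2: the algebraic multiplicity is 2.

rank(A - 6I) = 3, so the eigenspace has dimension 4 - 3 = 1: the geometric multiplicity is 1.

Since 1 < 2, A is not diagonalizable.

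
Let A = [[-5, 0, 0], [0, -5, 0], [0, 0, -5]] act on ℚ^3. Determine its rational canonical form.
The invariant factors of A (the non-unit diagonal entries of the Smith normal form of xI - A over ℚ[x]) are x + 5, x + 5, x + 5, each dividing the next. The characteristic polynomial is their product, (x + 5)^3.

The rational canonical form is the block-diagonal matrix of companion matrices C(f_i):
R = [[-5, 0, 0], [0, -5, 0], [0, 0, -5]].

R = [[-5, 0, 0], [0, -5, 0], [0, 0, -5]]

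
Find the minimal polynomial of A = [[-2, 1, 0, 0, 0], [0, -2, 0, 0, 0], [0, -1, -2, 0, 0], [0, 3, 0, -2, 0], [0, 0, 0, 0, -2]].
The characteristic polynomial factors as (x + 2)^5. The minimal polynomial is ∏(x - λ)^{k_λ} where k_λ is the size of the largest Jordan block at λ.

For λ = -2: rank(A + 2I) = 1, and the largest Jordan block has size 2 (the smallest k with rank((A + 2I)^k) = rank((A + 2I)^(k+1))).

So m_A(x) = (x + 2)^2.

m_A(x) = (x + 2)^2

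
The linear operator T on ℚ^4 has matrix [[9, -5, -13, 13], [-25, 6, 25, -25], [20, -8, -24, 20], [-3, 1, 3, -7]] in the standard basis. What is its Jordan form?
The characteristic polynomial is det(xI - A) = (x + 4)^4, so the eigenvalues are -4 (algebraic multiplicity 4).

For λ = -4: rank(A + 4I) = 2, rank((A + 4I)^2) = 1, rank((A + 4I)^3) = 0. The eigenspace has dimension 4 - 2 = 2, so there are 2 Jordan blocks; the rank sequence gives block sizes [3, 1].

Assembling the blocks gives the Jordan form J above.

J = [[-4, 1, 0, 0], [0, -4, 1, 0], [0, 0, -4, 0], [0, 0, 0, -4]]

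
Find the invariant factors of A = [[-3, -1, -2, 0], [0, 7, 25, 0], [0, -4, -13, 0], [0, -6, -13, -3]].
The Jordan structure of A has elementary divisors (x + 3)^3, (x + 3). Arranging the block sizes at each eigenvalue in decreasing order and taking row products gives the invariant factors.

Invariant factors (smallest first, each dividing the next): x + 3, (x + 3)^3.

Check: the last factor (x + 3)^3 is the minimal polynomial, and the product (x + 3)^4 is the characteristic polynomial.

x + 3, (x + 3)^3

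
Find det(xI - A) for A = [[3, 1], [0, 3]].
xI - A = [[x - 3, -1], [0, x - 3]].

Expanding det(xI - A) along the first row:
det(xI - A) = + (x - 3)·det([[x - 3]]) - (-1)·det([[0]]).

Evaluating gives χ_A(x) = x^2 - 6x + 9 = (x - 3)^2.

χ_A(x) = (x - 3)^2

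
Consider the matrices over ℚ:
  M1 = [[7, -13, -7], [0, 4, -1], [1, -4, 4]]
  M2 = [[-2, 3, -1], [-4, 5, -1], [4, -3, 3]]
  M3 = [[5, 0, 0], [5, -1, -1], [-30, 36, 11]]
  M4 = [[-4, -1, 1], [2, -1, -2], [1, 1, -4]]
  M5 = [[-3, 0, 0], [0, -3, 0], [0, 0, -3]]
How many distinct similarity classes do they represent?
5 classes: {M1}, {M2}, {M3}, {M4}, {M5}

Characteristic polynomials: χ_{M1} = (x - 5)^3, χ_{M2} = (x - 2)^3, χ_{M3} = (x - 5)^3, χ_{M4} = (x + 3)^3, χ_{M5} = (x + 3)^3.

{M1}: invariant factors (x - 5)^3.

{M2}: invariant factors x - 2, (x - 2)^2.

{M3}: invariant factors x - 5, (x - 5)^2.

{M4}: invariant factors x + 3, (x + 3)^2.

{M5}: invariant factors x + 3, x + 3, x + 3.

Matrices are similar if and only if their invariant-factor lists agree; the partition into similarity classes is {M1}, {M2}, {M3}, {M4}, {M5}.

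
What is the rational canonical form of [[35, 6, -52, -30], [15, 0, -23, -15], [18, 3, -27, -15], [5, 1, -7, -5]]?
The invariant factors of A (the non-unit diagonal entries of the Smith normal form of xI - A over ℚ[x]) are x(x + 1)(x^2 - 4x - 6), each dividing the next. The characteristic polynomial is their product, x(x + 1)(x^2 - 4x - 6).

The rational canonical form is the block-diagonal matrix of companion matrices C(f_i):
R = [[0, 0, 0, 0], [1, 0, 0, 6], [0, 1, 0, 10], [0, 0, 1, 3]].

Note the characteristic polynomial does not split into linear factors over ℚ, so A has no Jordan form over ℚ; the rational canonical form exists over any field.

R = [[0, 0, 0, 0], [1, 0, 0, 6], [0, 1, 0, 10], [0, 0, 1, 3]]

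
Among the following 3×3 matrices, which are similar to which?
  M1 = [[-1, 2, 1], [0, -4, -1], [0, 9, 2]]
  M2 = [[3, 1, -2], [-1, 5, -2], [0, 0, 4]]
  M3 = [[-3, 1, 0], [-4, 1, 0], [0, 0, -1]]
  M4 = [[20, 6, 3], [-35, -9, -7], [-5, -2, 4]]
Characteristic polynomials: χ_{M1} = (x + 1)^3, χ_{M2} = (x - 4)^3, χ_{M3} = (x + 1)^3, χ_{M4} = (x - 5)^3.

{M1}: invariant factors (x + 1)^3.

{M2}: invariant factors x - 4, (x - 4)^2.

{M3}: invariant factors x + 1, (x + 1)^2.

{M4}: invariant factors x - 5, (x - 5)^2.

Matrices are similar if and only if their invariant-factor lists agree; the partition into similarity classes is {M1}, {M2}, {M3}, {M4}.

4 classes: {M1}, {M2}, {M3}, {M4}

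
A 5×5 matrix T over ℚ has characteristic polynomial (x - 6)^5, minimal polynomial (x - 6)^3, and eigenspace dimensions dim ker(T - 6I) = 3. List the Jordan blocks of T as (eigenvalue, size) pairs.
λ = 6: algebraic multiplicity 5 (exponent in χ_T), largest block size 3 (exponent in m_T), 3 blocks (geometric multiplicity). These force block sizes [3, 1, 1].

Jordan blocks: (6, 3), (6, 1), (6, 1)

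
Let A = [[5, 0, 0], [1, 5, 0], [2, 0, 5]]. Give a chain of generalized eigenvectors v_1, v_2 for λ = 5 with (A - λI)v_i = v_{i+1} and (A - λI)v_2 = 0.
v_1 = [[1, -2, 0]]^T, v_2 = [[0, 1, 2]]^T

We seek v_1 ∈ ker((A - 5I)^2) \ ker(A - 5I), then set v_{i+1} = (A - 5I) v_i.

One such chain is v_1 = [[1, -2, 0]]^T, v_2 = [[0, 1, 2]]^T. Check: (A - 5I) v_2 = [[0, 0, 0]]^T = 0.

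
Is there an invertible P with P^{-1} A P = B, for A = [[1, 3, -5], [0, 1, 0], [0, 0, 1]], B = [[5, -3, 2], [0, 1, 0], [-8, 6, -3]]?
Two matrices over a field are similar if and only if they have the same invariant factors.

Both A and B have characteristic polynomial (x - 1)^3 and minimal polynomial (x - 1)^2. Computing further, both have invariant factors x - 1, (x - 1)^2. Hence A and B are similar.

Yes.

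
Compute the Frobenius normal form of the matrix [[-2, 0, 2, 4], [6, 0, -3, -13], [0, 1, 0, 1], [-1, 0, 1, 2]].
The invariant factors of A (the non-unit diagonal entries of the Smith normal form of xI - A over ℚ[x]) are x(x^3 + 2x + 1), each dividing the next. The characteristic polynomial is their product, x(x^3 + 2x + 1).

The rational canonical form is the block-diagonal matrix of companion matrices C(f_i):
R = [[0, 0, 0, 0], [1, 0, 0, -1], [0, 1, 0, -2], [0, 0, 1, 0]].

Note the characteristic polynomial does not split into linear factors over ℚ, so A has no Jordan form over ℚ; the rational canonical form exists over any field.

R = [[0, 0, 0, 0], [1, 0, 0, -1], [0, 1, 0, -2], [0, 0, 1, 0]]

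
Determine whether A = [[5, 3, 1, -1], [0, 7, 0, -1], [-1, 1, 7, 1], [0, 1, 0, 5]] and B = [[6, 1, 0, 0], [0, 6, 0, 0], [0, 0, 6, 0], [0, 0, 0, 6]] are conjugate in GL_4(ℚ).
Both have characteristic polynomial (x - 6)^4 and minimal polynomial (x - 6)^2. But rank(A - 6I) = 2 for A while rank(B - 6I) = 1 for B, so the number of Jordan blocks at λ = 6 differs. A and B are not similar.

No.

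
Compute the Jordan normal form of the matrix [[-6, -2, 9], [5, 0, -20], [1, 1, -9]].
J = [[-5, 1, 0], [0, -5, 1], [0, 0, -5]]

The characteristic polynomial is det(xI - A) = (x + 5)^3, so the eigenvalues are -5 (algebraic multiplicity 3).

For λ = -5: rank(A + 5I) = 2, rank((A + 5I)^2) = 1, rank((A + 5I)^3) = 0. The eigenspace has dimension 3 - 2 = 1, so there is 1 Jordan block; the rank sequence gives block sizes [3].

Assembling the blocks gives the Jordan form J above.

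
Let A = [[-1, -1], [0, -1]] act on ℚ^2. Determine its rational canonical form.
The invariant factors of A (the non-unit diagonal entries of the Smith normal form of xI - A over ℚ[x]) are (x + 1)^2, each dividing the next. The characteristic polynomial is their product, (x + 1)^2.

The rational canonical form is the block-diagonal matrix of companion matrices C(f_i):
R = [[0, -1], [1, -2]].

R = [[0, -1], [1, -2]]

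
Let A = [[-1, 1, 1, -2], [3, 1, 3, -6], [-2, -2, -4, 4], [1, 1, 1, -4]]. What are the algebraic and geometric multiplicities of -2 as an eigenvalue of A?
The characteristic polynomial is (x + 2)^4, so the factor x + 2 appears with exponent 4: the algebraic multiplicity is 4.

rank(A + 2I) = 1, so the eigenspace has dimension 4 - 1 = 3: the geometric multiplicity is 3.

Since 3 < 4, A is not diagonalizable.

algebraic multiplicity 4, geometric multiplicity 3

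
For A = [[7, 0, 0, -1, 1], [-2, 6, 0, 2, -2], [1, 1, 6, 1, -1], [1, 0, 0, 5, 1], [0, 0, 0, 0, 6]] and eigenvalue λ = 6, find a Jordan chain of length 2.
We seek v_1 ∈ ker((A - 6I)^2) \ ker(A - 6I), then set v_{i+1} = (A - 6I) v_i.

One such chain is v_1 = [[0, 0, -4, 1, 2]]^T, v_2 = [[1, -2, -1, 1, 0]]^T. Check: (A - 6I) v_2 = [[0, 0, 0, 0, 0]]^T = 0.

v_1 = [[0, 0, -4, 1, 2]]^T, v_2 = [[1, -2, -1, 1, 0]]^T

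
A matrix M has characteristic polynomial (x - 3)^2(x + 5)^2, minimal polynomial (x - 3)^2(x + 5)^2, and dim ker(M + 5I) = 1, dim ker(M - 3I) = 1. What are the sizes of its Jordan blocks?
λ = -5: algebraic multiplicity 2 (exponent in χ_M), largest block size 2 (exponent in m_M), 1 block (geometric multiplicity). This forces block sizes [2].
λ = 3: algebraic multiplicity 2 (exponent in χ_M), largest block size 2 (exponent in m_M), 1 block (geometric multiplicity). This forces block sizes [2].

Jordan blocks: (-5, 2), (3, 2)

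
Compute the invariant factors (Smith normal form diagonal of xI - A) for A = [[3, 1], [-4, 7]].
The Jordan structure of A has elementary divisors (x - 5)^2. Arranging the block sizes at each eigenvalue in decreasing order and taking row products gives the invariant factors.

Invariant factors (smallest first, each dividing the next): (x - 5)^2.

Check: the last factor (x - 5)^2 is the minimal polynomial, and the product (x - 5)^2 is the characteristic polynomial.

(x - 5)^2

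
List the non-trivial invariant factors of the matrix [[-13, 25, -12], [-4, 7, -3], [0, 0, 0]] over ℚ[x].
x(x + 3)^2

The Jordan structure of A has elementary divisors (x + 3)^2, x. Arranging the block sizes at each eigenvalue in decreasing order and taking row products gives the invariant factors.

Invariant factors (smallest first, each dividing the next): x(x + 3)^2.

Check: the last factor x(x + 3)^2 is the minimal polynomial, and the product x(x + 3)^2 is the characteristic polynomial.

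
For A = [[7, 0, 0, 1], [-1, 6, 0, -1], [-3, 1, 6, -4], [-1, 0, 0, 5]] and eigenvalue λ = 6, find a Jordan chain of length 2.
v_1 = [[0, 2, 0, 1]]^T, v_2 = [[1, -1, -2, -1]]^T

We seek v_1 ∈ ker((A - 6I)^2) \ ker(A - 6I), then set v_{i+1} = (A - 6I) v_i.

One such chain is v_1 = [[0, 2, 0, 1]]^T, v_2 = [[1, -1, -2, -1]]^T. Check: (A - 6I) v_2 = [[0, 0, 0, 0]]^T = 0.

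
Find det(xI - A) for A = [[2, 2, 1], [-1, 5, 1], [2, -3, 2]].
xI - A = [[x - 2, -2, -1], [1, x - 5, -1], [-2, 3, x - 2]].

Expanding det(xI - A) along the first row:
det(xI - A) = + (x - 2)·det([[x - 5, -1], [3, x - 2]]) - (-2)·det([[1, -1], [-2, x - 2]]) + (-1)·det([[1, x - 5], [-2, 3]]).

Evaluating gives χ_A(x) = x^3 - 9x^2 + 27x - 27 = (x - 3)^3.

χ_A(x) = (x - 3)^3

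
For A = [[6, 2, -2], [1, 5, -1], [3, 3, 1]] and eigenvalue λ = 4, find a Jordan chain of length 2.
We seek v_1 ∈ ker((A - 4I)^2) \ ker(A - 4I), then set v_{i+1} = (A - 4I) v_i.

One such chain is v_1 = [[0, 1, 0]]^T, v_2 = [[2, 1, 3]]^T. Check: (A - 4I) v_2 = [[0, 0, 0]]^T = 0.

v_1 = [[0, 1, 0]]^T, v_2 = [[2, 1, 3]]^T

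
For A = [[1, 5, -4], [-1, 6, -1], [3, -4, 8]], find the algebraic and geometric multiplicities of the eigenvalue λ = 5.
The characteristic polynomial is (x - 5)^3, so the factor x - 5 appears with exponent 3: the algebraic multiplicity is 3.

rank(A - 5I) = 2, so the eigenspace has dimension 3 - 2 = 1: the geometric multiplicity is 1.

Since 1 < 3, A is not diagonalizable.

algebraic multiplicity 3, geometric multiplicity 1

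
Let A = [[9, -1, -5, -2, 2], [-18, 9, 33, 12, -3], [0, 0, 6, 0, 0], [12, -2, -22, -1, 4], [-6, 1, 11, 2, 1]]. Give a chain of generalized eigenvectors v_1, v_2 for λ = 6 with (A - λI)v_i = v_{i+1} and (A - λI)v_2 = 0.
v_1 = [[0, 1, 0, 0, 0]]^T, v_2 = [[-1, 3, 0, -2, 1]]^T

We seek v_1 ∈ ker((A - 6I)^2) \ ker(A - 6I), then set v_{i+1} = (A - 6I) v_i.

One such chain is v_1 = [[0, 1, 0, 0, 0]]^T, v_2 = [[-1, 3, 0, -2, 1]]^T. Check: (A - 6I) v_2 = [[0, 0, 0, 0, 0]]^T = 0.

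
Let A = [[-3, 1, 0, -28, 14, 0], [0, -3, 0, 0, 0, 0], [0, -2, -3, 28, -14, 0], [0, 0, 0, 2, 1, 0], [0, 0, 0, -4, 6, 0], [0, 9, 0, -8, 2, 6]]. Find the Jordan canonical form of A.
J = [[-3, 1, 0, 0, 0, 0], [0, -3, 0, 0, 0, 0], [0, 0, -3, 0, 0, 0], [0, 0, 0, 4, 1, 0], [0, 0, 0, 0, 4, 0], [0, 0, 0, 0, 0, 6]]

The characteristic polynomial is det(xI - A) = (x - 6)(x - 4)^2(x + 3)^3, so the eigenvalues are -3 (algebraic multiplicity 3), 4 (algebraic multiplicity 2), 6 (algebraic multiplicity 1).

For λ = -3: rank(A + 3I) = 4, rank((A + 3I)^2) = 3. The eigenspace has dimension 6 - 4 = 2, so there are 2 Jordan blocks; the rank sequence gives block sizes [2, 1].

For λ = 4: rank(A - 4I) = 5, rank((A - 4I)^2) = 4. The eigenspace has dimension 6 - 5 = 1, so there is 1 Jordan block; the rank sequence gives block sizes [2].

For λ = 6: algebraic multiplicity 1 gives one 1×1 block.

Assembling the blocks gives the Jordan form J above.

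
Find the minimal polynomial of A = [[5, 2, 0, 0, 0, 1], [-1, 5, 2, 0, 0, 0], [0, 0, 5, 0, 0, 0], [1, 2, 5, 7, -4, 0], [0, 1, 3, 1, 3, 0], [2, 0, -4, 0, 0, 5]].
m_A(x) = (x - 5)^3

The characteristic polynomial factors as (x - 5)^6. The minimal polynomial is ∏(x - λ)^{k_λ} where k_λ is the size of the largest Jordan block at λ.

For λ = 5: rank(A - 5I) = 4, and the largest Jordan block has size 3 (the smallest k with rank((A - 5I)^k) = rank((A - 5I)^(k+1))).

So m_A(x) = (x - 5)^3.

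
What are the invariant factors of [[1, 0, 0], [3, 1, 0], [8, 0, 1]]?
The Jordan structure of A has elementary divisors (x - 1)^2, (x - 1). Arranging the block sizes at each eigenvalue in decreasing order and taking row products gives the invariant factors.

Invariant factors (smallest first, each dividing the next): x - 1, (x - 1)^2.

Check: the last factor (x - 1)^2 is the minimal polynomial, and the product (x - 1)^3 is the characteristic polynomial.

x - 1, (x - 1)^2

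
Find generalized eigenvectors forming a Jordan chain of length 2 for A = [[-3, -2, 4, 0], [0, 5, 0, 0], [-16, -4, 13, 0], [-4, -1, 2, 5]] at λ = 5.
v_1 = [[0, 1, 1, 0]]^T, v_2 = [[2, 0, 4, 1]]^T

We seek v_1 ∈ ker((A - 5I)^2) \ ker(A - 5I), then set v_{i+1} = (A - 5I) v_i.

One such chain is v_1 = [[0, 1, 1, 0]]^T, v_2 = [[2, 0, 4, 1]]^T. Check: (A - 5I) v_2 = [[0, 0, 0, 0]]^T = 0.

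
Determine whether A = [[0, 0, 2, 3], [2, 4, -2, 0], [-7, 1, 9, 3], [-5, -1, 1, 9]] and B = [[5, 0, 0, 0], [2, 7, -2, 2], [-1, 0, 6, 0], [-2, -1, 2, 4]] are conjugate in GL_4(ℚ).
Both have characteristic polynomial (x - 6)^2(x - 5)^2, but the minimal polynomial of A is (x - 6)(x - 5)^2 while the minimal polynomial of B is (x - 6)(x - 5). The minimal polynomial is a similarity invariant, so A and B are not similar.

No.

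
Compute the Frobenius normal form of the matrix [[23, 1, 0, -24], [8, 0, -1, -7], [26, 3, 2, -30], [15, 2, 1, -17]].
R = [[0, 0, 0, -4], [1, 0, 0, 16], [0, 1, 0, -20], [0, 0, 1, 8]]

The invariant factors of A (the non-unit diagonal entries of the Smith normal form of xI - A over ℚ[x]) are (x^2 - 4x + 2)^2, each dividing the next. The characteristic polynomial is their product, (x^2 - 4x + 2)^2.

The rational canonical form is the block-diagonal matrix of companion matrices C(f_i):
R = [[0, 0, 0, -4], [1, 0, 0, 16], [0, 1, 0, -20], [0, 0, 1, 8]].

Note the characteristic polynomial does not split into linear factors over ℚ, so A has no Jordan form over ℚ; the rational canonical form exists over any field.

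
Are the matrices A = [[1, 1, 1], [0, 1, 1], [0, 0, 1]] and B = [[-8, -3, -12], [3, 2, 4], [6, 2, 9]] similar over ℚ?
Both have characteristic polynomial (x - 1)^3, but the minimal polynomial of A is (x - 1)^3 while the minimal polynomial of B is (x - 1)^2. The minimal polynomial is a similarity invariant, so A and B are not similar.

No.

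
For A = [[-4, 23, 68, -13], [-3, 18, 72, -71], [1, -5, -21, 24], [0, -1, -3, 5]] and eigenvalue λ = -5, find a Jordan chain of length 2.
v_1 = [[0, 3, -1, 0]]^T, v_2 = [[1, -3, 1, 0]]^T

We seek v_1 ∈ ker((A + 5I)^2) \ ker(A + 5I), then set v_{i+1} = (A + 5I) v_i.

One such chain is v_1 = [[0, 3, -1, 0]]^T, v_2 = [[1, -3, 1, 0]]^T. Check: (A + 5I) v_2 = [[0, 0, 0, 0]]^T = 0.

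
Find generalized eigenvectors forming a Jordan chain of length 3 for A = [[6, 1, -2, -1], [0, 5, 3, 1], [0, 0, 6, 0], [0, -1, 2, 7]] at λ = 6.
v_1 = [[3, -1, 1, -3]]^T, v_2 = [[0, 1, 0, 0]]^T, v_3 = [[1, -1, 0, -1]]^T

We seek v_1 ∈ ker((A - 6I)^3) \ ker((A - 6I)^2), then set v_{i+1} = (A - 6I) v_i.

One such chain is v_1 = [[3, -1, 1, -3]]^T, v_2 = [[0, 1, 0, 0]]^T, v_3 = [[1, -1, 0, -1]]^T. Check: (A - 6I) v_3 = [[0, 0, 0, 0]]^T = 0.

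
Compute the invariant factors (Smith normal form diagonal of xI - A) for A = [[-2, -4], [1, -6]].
(x + 4)^2

The Jordan structure of A has elementary divisors (x + 4)^2. Arranging the block sizes at each eigenvalue in decreasing order and taking row products gives the invariant factors.

Invariant factors (smallest first, each dividing the next): (x + 4)^2.

Check: the last factor (x + 4)^2 is the minimal polynomial, and the product (x + 4)^2 is the characteristic polynomial.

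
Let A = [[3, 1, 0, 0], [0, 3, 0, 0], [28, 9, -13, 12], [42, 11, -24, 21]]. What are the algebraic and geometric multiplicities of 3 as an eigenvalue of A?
algebraic multiplicity 3, geometric multiplicity 2

The characteristic polynomial is (x - 5)(x - 3)^3, so the factor x - 3 appears with exponent 3: the algebraic multiplicity is 3.

rank(A - 3I) = 2, so the eigenspace has dimension 4 - 2 = 2: the geometric multiplicity is 2.

Since 2 < 3, A is not diagonalizable.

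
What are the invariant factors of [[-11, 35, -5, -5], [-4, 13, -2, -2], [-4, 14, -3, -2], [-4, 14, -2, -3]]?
x + 1, x + 1, (x + 1)^2

The Jordan structure of A has elementary divisors (x + 1)^2, (x + 1), (x + 1). Arranging the block sizes at each eigenvalue in decreasing order and taking row products gives the invariant factors.

Invariant factors (smallest first, each dividing the next): x + 1, x + 1, (x + 1)^2.

Check: the last factor (x + 1)^2 is the minimal polynomial, and the product (x + 1)^4 is the characteristic polynomial.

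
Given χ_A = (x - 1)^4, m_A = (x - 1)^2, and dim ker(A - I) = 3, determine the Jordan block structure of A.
λ = 1: algebraic multiplicity 4 (exponent in χ_A), largest block size 2 (exponent in m_A), 3 blocks (geometric multiplicity). These force block sizes [2, 1, 1].

Jordan blocks: (1, 2), (1, 1), (1, 1)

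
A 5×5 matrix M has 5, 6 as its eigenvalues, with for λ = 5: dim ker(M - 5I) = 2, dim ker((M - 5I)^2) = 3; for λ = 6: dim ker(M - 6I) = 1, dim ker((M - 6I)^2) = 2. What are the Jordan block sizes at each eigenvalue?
Jordan blocks: (5, 2), (5, 1), (6, 2)

λ = 5: successive nullity increments [2, 1] count blocks of size ≥ k; block sizes are [2, 1].
λ = 6: successive nullity increments [1, 1] count blocks of size ≥ k; block sizes are [2].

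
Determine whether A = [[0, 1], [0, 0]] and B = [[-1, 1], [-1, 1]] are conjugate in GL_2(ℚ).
Yes.

Two matrices over a field are similar if and only if they have the same invariant factors.

Both A and B have characteristic polynomial x^2 and minimal polynomial x^2. Computing further, both have invariant factors x^2. Hence A and B are similar.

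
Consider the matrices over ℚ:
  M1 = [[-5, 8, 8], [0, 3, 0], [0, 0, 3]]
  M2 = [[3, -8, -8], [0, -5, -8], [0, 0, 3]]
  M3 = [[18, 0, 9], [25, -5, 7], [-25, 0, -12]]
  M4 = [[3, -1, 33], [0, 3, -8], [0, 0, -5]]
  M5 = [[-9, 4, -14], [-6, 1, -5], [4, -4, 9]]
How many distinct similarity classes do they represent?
2 classes: {M1, M2}, {M3, M4, M5}

Characteristic polynomials: χ_{M1} = (x - 3)^2(x + 5), χ_{M2} = (x - 3)^2(x + 5), χ_{M3} = (x - 3)^2(x + 5), χ_{M4} = (x - 3)^2(x + 5), χ_{M5} = (x - 3)^2(x + 5).

{M1, M2}: invariant factors x - 3, (x - 3)(x + 5).

{M3, M4, M5}: invariant factors (x - 3)^2(x + 5).

Matrices are similar if and only if their invariant-factor lists agree; the partition into similarity classes is {M1, M2}, {M3, M4, M5}.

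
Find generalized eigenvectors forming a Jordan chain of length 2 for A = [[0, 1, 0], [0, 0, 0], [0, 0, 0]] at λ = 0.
v_1 = [[0, 1, 3]]^T, v_2 = [[1, 0, 0]]^T

We seek v_1 ∈ ker(A^2) \ ker(A), then set v_{i+1} = A v_i.

One such chain is v_1 = [[0, 1, 3]]^T, v_2 = [[1, 0, 0]]^T. Check: A v_2 = [[0, 0, 0]]^T = 0.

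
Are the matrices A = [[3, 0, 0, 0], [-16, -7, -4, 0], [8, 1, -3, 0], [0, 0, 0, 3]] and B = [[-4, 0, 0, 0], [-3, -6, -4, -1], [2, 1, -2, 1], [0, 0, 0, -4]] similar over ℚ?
trace(A) = -4 but trace(B) = -16. The trace is a similarity invariant, so A and B are not similar.

No.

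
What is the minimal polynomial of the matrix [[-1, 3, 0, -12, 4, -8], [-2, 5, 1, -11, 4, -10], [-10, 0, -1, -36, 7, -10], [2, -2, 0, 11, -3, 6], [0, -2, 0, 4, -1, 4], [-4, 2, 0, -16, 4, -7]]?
m_A(x) = (x - 1)^3

The characteristic polynomial factors as (x - 1)^6. The minimal polynomial is ∏(x - λ)^{k_λ} where k_λ is the size of the largest Jordan block at λ.

For λ = 1: rank(A - I) = 3, and the largest Jordan block has size 3 (the smallest k with rank((A - I)^k) = rank((A - I)^(k+1))).

So m_A(x) = (x - 1)^3.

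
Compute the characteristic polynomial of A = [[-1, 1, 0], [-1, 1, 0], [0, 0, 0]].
xI - A = [[x + 1, -1, 0], [1, x - 1, 0], [0, 0, x]].

Expanding det(xI - A) along the first row:
det(xI - A) = + (x + 1)·det([[x - 1, 0], [0, x]]) - (-1)·det([[1, 0], [0, x]]) + (0)·det([[1, x - 1], [0, 0]]).

Evaluating gives χ_A(x) = x^3.

χ_A(x) = x^3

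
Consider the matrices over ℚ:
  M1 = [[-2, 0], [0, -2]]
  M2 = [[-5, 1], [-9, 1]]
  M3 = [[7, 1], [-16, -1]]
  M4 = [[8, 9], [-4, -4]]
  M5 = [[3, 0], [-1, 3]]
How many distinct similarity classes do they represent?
Characteristic polynomials: χ_{M1} = (x + 2)^2, χ_{M2} = (x + 2)^2, χ_{M3} = (x - 3)^2, χ_{M4} = (x - 2)^2, χ_{M5} = (x - 3)^2.

{M1}: invariant factors x + 2, x + 2.

{M2}: invariant factors (x + 2)^2.

{M3, M5}: invariant factors (x - 3)^2.

{M4}: invariant factors (x - 2)^2.

Matrices are similar if and only if their invariant-factor lists agree; the partition into similarity classes is {M1}, {M2}, {M3, M5}, {M4}.

4 classes: {M1}, {M2}, {M3, M5}, {M4}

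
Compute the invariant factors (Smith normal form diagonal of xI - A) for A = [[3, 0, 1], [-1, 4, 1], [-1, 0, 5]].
x - 4, (x - 4)^2

The Jordan structure of A has elementary divisors (x - 4)^2, (x - 4). Arranging the block sizes at each eigenvalue in decreasing order and taking row products gives the invariant factors.

Invariant factors (smallest first, each dividing the next): x - 4, (x - 4)^2.

Check: the last factor (x - 4)^2 is the minimal polynomial, and the product (x - 4)^3 is the characteristic polynomial.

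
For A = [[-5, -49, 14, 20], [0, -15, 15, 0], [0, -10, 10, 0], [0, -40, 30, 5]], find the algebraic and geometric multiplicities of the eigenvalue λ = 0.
The characteristic polynomial is x(x - 5)(x + 5)^2, so the factor x appears with exponent 1: the algebraic multiplicity is 1.

rank(A) = 3, so the eigenspace has dimension 4 - 3 = 1: the geometric multiplicity is 1.

algebraic multiplicity 1, geometric multiplicity 1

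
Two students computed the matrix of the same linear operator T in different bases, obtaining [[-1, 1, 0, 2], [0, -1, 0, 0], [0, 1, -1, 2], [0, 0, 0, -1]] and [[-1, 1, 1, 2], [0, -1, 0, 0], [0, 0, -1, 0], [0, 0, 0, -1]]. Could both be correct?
Yes.

Two matrices over a field are similar if and only if they have the same invariant factors.

Both A and B have characteristic polynomial (x + 1)^4 and minimal polynomial (x + 1)^2. Computing further, both have invariant factors x + 1, x + 1, (x + 1)^2. Hence A and B are similar.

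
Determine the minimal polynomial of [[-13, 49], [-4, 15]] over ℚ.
The characteristic polynomial factors as (x - 1)^2. The minimal polynomial is ∏(x - λ)^{k_λ} where k_λ is the size of the largest Jordan block at λ.

For λ = 1: rank(A - I) = 1, and the largest Jordan block has size 2 (the smallest k with rank((A - I)^k) = rank((A - I)^(k+1))).

So m_A(x) = (x - 1)^2.

m_A(x) = (x - 1)^2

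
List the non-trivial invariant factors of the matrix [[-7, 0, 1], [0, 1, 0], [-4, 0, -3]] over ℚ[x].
(x - 1)(x + 5)^2

The Jordan structure of A has elementary divisors (x + 5)^2, (x - 1). Arranging the block sizes at each eigenvalue in decreasing order and taking row products gives the invariant factors.

Invariant factors (smallest first, each dividing the next): (x - 1)(x + 5)^2.

Check: the last factor (x - 1)(x + 5)^2 is the minimal polynomial, and the product (x - 1)(x + 5)^2 is the characteristic polynomial.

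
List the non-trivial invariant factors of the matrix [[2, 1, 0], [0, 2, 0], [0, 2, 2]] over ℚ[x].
x - 2, (x - 2)^2

The Jordan structure of A has elementary divisors (x - 2)^2, (x - 2). Arranging the block sizes at each eigenvalue in decreasing order and taking row products gives the invariant factors.

Invariant factors (smallest first, each dividing the next): x - 2, (x - 2)^2.

Check: the last factor (x - 2)^2 is the minimal polynomial, and the product (x - 2)^3 is the characteristic polynomial.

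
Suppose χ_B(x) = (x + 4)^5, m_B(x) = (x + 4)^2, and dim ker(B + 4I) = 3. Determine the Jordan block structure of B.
Jordan blocks: (-4, 2), (-4, 2), (-4, 1)

λ = -4: algebraic multiplicity 5 (exponent in χ_B), largest block size 2 (exponent in m_B), 3 blocks (geometric multiplicity). These force block sizes [2, 2, 1].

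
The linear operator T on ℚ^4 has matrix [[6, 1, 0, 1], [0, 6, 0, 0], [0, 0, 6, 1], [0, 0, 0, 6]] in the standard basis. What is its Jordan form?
J = [[6, 1, 0, 0], [0, 6, 0, 0], [0, 0, 6, 1], [0, 0, 0, 6]]

The characteristic polynomial is det(xI - A) = (x - 6)^4, so the eigenvalues are 6 (algebraic multiplicity 4).

For λ = 6: rank(A - 6I) = 2, rank((A - 6I)^2) = 0. The eigenspace has dimension 4 - 2 = 2, so there are 2 Jordan blocks; the rank sequence gives block sizes [2, 2].

Assembling the blocks gives the Jordan form J above.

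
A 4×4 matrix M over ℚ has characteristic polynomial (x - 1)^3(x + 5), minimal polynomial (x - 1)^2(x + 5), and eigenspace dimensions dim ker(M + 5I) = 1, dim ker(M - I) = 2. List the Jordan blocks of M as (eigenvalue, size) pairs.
Jordan blocks: (-5, 1), (1, 2), (1, 1)

λ = -5: algebraic multiplicity 1 (exponent in χ_M), largest block size 1 (exponent in m_M), 1 block (geometric multiplicity). This forces block sizes [1].
λ = 1: algebraic multiplicity 3 (exponent in χ_M), largest block size 2 (exponent in m_M), 2 blocks (geometric multiplicity). These force block sizes [2, 1].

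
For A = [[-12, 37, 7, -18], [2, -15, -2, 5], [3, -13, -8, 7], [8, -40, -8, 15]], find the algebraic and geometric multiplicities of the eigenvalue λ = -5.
The characteristic polynomial is (x + 5)^4, so the factor x + 5 appears with exponent 4: the algebraic multiplicity is 4.

rank(A + 5I) = 2, so the eigenspace has dimension 4 - 2 = 2: the geometric multiplicity is 2.

Since 2 < 4, A is not diagonalizable.

algebraic multiplicity 4, geometric multiplicity 2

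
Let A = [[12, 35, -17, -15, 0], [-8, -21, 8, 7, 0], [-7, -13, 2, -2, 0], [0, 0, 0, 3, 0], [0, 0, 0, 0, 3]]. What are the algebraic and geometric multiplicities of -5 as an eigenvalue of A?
algebraic multiplicity 2, geometric multiplicity 1

The characteristic polynomial is (x - 3)^3(x + 5)^2, so the factor x + 5 appears with exponent 2: the algebraic multiplicity is 2.

rank(A + 5I) = 4, so the eigenspace has dimension 5 - 4 = 1: the geometric multiplicity is 1.

Since 1 < 2, A is not diagonalizable.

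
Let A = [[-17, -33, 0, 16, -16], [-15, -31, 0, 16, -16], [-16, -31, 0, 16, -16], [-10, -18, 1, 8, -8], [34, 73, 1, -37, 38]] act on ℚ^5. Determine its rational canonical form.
The invariant factors of A (the non-unit diagonal entries of the Smith normal form of xI - A over ℚ[x]) are (x - 2)^2(x + 2)^3, each dividing the next. The characteristic polynomial is their product, (x - 2)^2(x + 2)^3.

The rational canonical form is the block-diagonal matrix of companion matrices C(f_i):
R = [[0, 0, 0, 0, -32], [1, 0, 0, 0, -16], [0, 1, 0, 0, 16], [0, 0, 1, 0, 8], [0, 0, 0, 1, -2]].

R = [[0, 0, 0, 0, -32], [1, 0, 0, 0, -16], [0, 1, 0, 0, 16], [0, 0, 1, 0, 8], [0, 0, 0, 1, -2]]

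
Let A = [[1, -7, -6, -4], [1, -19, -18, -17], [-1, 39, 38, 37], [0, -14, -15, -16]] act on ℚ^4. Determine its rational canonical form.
The invariant factors of A (the non-unit diagonal entries of the Smith normal form of xI - A over ℚ[x]) are (x - 4)(x^3 - 3x - 5), each dividing the next. The characteristic polynomial is their product, (x - 4)(x^3 - 3x - 5).

The rational canonical form is the block-diagonal matrix of companion matrices C(f_i):
R = [[0, 0, 0, -20], [1, 0, 0, -7], [0, 1, 0, 3], [0, 0, 1, 4]].

Note the characteristic polynomial does not split into linear factors over ℚ, so A has no Jordan form over ℚ; the rational canonical form exists over any field.

R = [[0, 0, 0, -20], [1, 0, 0, -7], [0, 1, 0, 3], [0, 0, 1, 4]]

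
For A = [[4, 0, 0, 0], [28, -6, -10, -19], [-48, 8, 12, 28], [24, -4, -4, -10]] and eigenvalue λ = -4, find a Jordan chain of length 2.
v_1 = [[0, 1, -2, 1]]^T, v_2 = [[0, -1, 4, -2]]^T

We seek v_1 ∈ ker((A + 4I)^2) \ ker(A + 4I), then set v_{i+1} = (A + 4I) v_i.

One such chain is v_1 = [[0, 1, -2, 1]]^T, v_2 = [[0, -1, 4, -2]]^T. Check: (A + 4I) v_2 = [[0, 0, 0, 0]]^T = 0.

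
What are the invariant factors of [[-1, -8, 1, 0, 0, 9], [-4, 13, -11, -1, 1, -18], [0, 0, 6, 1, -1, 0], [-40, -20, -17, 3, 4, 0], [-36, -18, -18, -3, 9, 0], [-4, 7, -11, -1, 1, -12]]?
The Jordan structure of A has elementary divisors (x + 3)^2, (x - 6)^3, (x - 6). Arranging the block sizes at each eigenvalue in decreasing order and taking row products gives the invariant factors.

Invariant factors (smallest first, each dividing the next): x - 6, (x - 6)^3(x + 3)^2.

Check: the last factor (x - 6)^3(x + 3)^2 is the minimal polynomial, and the product (x - 6)^4(x + 3)^2 is the characteristic polynomial.

x - 6, (x - 6)^3(x + 3)^2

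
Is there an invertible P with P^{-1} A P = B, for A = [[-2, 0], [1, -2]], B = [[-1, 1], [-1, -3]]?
Two matrices over a field are similar if and only if they have the same invariant factors.

Both A and B have characteristic polynomial (x + 2)^2 and minimal polynomial (x + 2)^2. Computing further, both have invariant factors (x + 2)^2. Hence A and B are similar.

Yes.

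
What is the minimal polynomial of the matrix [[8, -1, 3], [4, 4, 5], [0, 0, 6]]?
m_A(x) = (x - 6)^3

The characteristic polynomial factors as (x - 6)^3. The minimal polynomial is ∏(x - λ)^{k_λ} where k_λ is the size of the largest Jordan block at λ.

For λ = 6: rank(A - 6I) = 2, and the largest Jordan block has size 3 (the smallest k with rank((A - 6I)^k) = rank((A - 6I)^(k+1))).

So m_A(x) = (x - 6)^3.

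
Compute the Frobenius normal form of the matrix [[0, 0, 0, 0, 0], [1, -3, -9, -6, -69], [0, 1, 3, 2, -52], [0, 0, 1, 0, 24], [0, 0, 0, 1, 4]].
R = [[0, 0, 0, 0, 0], [1, 0, 0, 0, -225], [0, 1, 0, 0, -60], [0, 0, 1, 0, 26], [0, 0, 0, 1, 4]]

The invariant factors of A (the non-unit diagonal entries of the Smith normal form of xI - A over ℚ[x]) are x(x - 5)^2(x + 3)^2, each dividing the next. The characteristic polynomial is their product, x(x - 5)^2(x + 3)^2.

The rational canonical form is the block-diagonal matrix of companion matrices C(f_i):
R = [[0, 0, 0, 0, 0], [1, 0, 0, 0, -225], [0, 1, 0, 0, -60], [0, 0, 1, 0, 26], [0, 0, 0, 1, 4]].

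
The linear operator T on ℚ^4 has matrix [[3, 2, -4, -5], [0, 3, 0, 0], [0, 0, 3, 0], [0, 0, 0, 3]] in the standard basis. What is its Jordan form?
J = [[3, 1, 0, 0], [0, 3, 0, 0], [0, 0, 3, 0], [0, 0, 0, 3]]

The characteristic polynomial is det(xI - A) = (x - 3)^4, so the eigenvalues are 3 (algebraic multiplicity 4).

For λ = 3: rank(A - 3I) = 1, rank((A - 3I)^2) = 0. The eigenspace has dimension 4 - 1 = 3, so there are 3 Jordan blocks; the rank sequence gives block sizes [2, 1, 1].

Assembling the blocks gives the Jordan form J above.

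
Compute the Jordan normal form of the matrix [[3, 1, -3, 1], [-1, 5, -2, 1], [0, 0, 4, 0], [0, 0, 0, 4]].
The characteristic polynomial is det(xI - A) = (x - 4)^4, so the eigenvalues are 4 (algebraic multiplicity 4).

For λ = 4: rank(A - 4I) = 2, rank((A - 4I)^2) = 1, rank((A - 4I)^3) = 0. The eigenspace has dimension 4 - 2 = 2, so there are 2 Jordan blocks; the rank sequence gives block sizes [3, 1].

Assembling the blocks gives the Jordan form J above.

J = [[4, 1, 0, 0], [0, 4, 1, 0], [0, 0, 4, 0], [0, 0, 0, 4]]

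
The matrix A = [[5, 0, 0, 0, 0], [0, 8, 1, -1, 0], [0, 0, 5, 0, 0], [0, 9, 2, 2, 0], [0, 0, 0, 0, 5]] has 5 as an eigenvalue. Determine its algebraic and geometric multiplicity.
The characteristic polynomial is (x - 5)^5, so the factor x - 5 appears with exponent 5: the algebraic multiplicity is 5.

rank(A - 5I) = 2, so the eigenspace has dimension 5 - 2 = 3: the geometric multiplicity is 3.

Since 3 < 5, A is not diagonalizable.

algebraic multiplicity 5, geometric multiplicity 3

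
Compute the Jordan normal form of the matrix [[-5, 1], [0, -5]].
J = [[-5, 1], [0, -5]]

The characteristic polynomial is det(xI - A) = (x + 5)^2, so the eigenvalues are -5 (algebraic multiplicity 2).

For λ = -5: rank(A + 5I) = 1, rank((A + 5I)^2) = 0. The eigenspace has dimension 2 - 1 = 1, so there is 1 Jordan block; the rank sequence gives block sizes [2].

Assembling the blocks gives the Jordan form J above.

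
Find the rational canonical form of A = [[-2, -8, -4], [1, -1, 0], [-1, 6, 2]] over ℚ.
The invariant factors of A (the non-unit diagonal entries of the Smith normal form of xI - A over ℚ[x]) are x^2(x + 1), each dividing the next. The characteristic polynomial is their product, x^2(x + 1).

The rational canonical form is the block-diagonal matrix of companion matrices C(f_i):
R = [[0, 0, 0], [1, 0, 0], [0, 1, -1]].

R = [[0, 0, 0], [1, 0, 0], [0, 1, -1]]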